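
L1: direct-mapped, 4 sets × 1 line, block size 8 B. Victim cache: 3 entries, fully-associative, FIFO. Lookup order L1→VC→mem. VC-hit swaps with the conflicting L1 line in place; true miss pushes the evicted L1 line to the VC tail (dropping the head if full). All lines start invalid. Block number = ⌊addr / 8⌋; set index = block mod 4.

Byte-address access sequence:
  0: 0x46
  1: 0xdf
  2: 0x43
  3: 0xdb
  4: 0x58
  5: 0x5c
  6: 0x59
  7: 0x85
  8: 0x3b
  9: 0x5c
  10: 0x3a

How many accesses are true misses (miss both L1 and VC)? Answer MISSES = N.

#0 0x46→b8/s0 MISS; vc=[]
#1 0xdf→b27/s3 MISS; vc=[]
#2 0x43→b8/s0 L1-HIT; vc=[]
#3 0xdb→b27/s3 L1-HIT; vc=[]
#4 0x58→b11/s3 MISS; vc=[27]
#5 0x5c→b11/s3 L1-HIT; vc=[27]
#6 0x59→b11/s3 L1-HIT; vc=[27]
#7 0x85→b16/s0 MISS; vc=[27,8]
#8 0x3b→b7/s3 MISS; vc=[27,8,11]
#9 0x5c→b11/s3 VC-HIT; vc=[27,8,7]
#10 0x3a→b7/s3 VC-HIT; vc=[27,8,11]

MISSES = 5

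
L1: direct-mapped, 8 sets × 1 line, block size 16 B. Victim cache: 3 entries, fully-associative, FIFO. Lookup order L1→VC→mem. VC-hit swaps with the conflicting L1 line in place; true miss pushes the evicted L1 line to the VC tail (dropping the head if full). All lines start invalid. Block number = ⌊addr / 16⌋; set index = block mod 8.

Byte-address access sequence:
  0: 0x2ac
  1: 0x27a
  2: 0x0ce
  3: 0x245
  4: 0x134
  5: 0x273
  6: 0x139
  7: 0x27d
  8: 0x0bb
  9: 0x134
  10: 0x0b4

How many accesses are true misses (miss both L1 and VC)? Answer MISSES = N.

0: 0x2ac (blk 42, set 2) → MISS  vc=[]
1: 0x27a (blk 39, set 7) → MISS  vc=[]
2: 0xce (blk 12, set 4) → MISS  vc=[]
3: 0x245 (blk 36, set 4) → MISS  vc=[12]
4: 0x134 (blk 19, set 3) → MISS  vc=[12]
5: 0x273 (blk 39, set 7) → L1-HIT  vc=[12]
6: 0x139 (blk 19, set 3) → L1-HIT  vc=[12]
7: 0x27d (blk 39, set 7) → L1-HIT  vc=[12]
8: 0xbb (blk 11, set 3) → MISS  vc=[12, 19]
9: 0x134 (blk 19, set 3) → VC-HIT  vc=[12, 11]
10: 0xb4 (blk 11, set 3) → VC-HIT  vc=[12, 19]

MISSES = 6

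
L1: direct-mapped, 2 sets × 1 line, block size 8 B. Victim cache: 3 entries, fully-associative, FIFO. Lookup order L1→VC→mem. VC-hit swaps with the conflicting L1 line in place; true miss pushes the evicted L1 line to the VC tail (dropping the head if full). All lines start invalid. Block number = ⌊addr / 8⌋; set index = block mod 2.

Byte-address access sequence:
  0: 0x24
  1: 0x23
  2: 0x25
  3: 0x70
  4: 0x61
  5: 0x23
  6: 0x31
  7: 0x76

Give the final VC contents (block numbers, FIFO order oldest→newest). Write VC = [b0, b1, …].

  [0] addr=0x24 blk=4 s=0: MISS | VC []
  [1] addr=0x23 blk=4 s=0: L1-HIT | VC []
  [2] addr=0x25 blk=4 s=0: L1-HIT | VC []
  [3] addr=0x70 blk=14 s=0: MISS | VC [4]
  [4] addr=0x61 blk=12 s=0: MISS | VC [4, 14]
  [5] addr=0x23 blk=4 s=0: VC-HIT | VC [12, 14]
  [6] addr=0x31 blk=6 s=0: MISS | VC [12, 14, 4]
  [7] addr=0x76 blk=14 s=0: VC-HIT | VC [12, 6, 4]

VC = [12, 6, 4]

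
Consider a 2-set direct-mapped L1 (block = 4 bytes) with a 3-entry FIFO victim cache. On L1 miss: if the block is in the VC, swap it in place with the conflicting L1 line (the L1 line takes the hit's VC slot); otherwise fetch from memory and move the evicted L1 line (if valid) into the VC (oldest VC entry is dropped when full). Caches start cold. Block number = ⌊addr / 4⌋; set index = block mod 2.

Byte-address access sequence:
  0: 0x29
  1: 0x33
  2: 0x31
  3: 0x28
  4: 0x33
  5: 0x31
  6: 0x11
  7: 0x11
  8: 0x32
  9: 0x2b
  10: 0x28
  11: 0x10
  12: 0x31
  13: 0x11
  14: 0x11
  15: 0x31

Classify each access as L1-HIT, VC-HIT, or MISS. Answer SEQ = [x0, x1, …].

SEQ = [MISS, MISS, L1-HIT, VC-HIT, VC-HIT, L1-HIT, MISS, L1-HIT, VC-HIT, VC-HIT, L1-HIT, VC-HIT, VC-HIT, VC-HIT, L1-HIT, VC-HIT]

#0 0x29→b10/s0 MISS; vc=[]
#1 0x33→b12/s0 MISS; vc=[10]
#2 0x31→b12/s0 L1-HIT; vc=[10]
#3 0x28→b10/s0 VC-HIT; vc=[12]
#4 0x33→b12/s0 VC-HIT; vc=[10]
#5 0x31→b12/s0 L1-HIT; vc=[10]
#6 0x11→b4/s0 MISS; vc=[10,12]
#7 0x11→b4/s0 L1-HIT; vc=[10,12]
#8 0x32→b12/s0 VC-HIT; vc=[10,4]
#9 0x2b→b10/s0 VC-HIT; vc=[12,4]
#10 0x28→b10/s0 L1-HIT; vc=[12,4]
#11 0x10→b4/s0 VC-HIT; vc=[12,10]
#12 0x31→b12/s0 VC-HIT; vc=[4,10]
#13 0x11→b4/s0 VC-HIT; vc=[12,10]
#14 0x11→b4/s0 L1-HIT; vc=[12,10]
#15 0x31→b12/s0 VC-HIT; vc=[4,10]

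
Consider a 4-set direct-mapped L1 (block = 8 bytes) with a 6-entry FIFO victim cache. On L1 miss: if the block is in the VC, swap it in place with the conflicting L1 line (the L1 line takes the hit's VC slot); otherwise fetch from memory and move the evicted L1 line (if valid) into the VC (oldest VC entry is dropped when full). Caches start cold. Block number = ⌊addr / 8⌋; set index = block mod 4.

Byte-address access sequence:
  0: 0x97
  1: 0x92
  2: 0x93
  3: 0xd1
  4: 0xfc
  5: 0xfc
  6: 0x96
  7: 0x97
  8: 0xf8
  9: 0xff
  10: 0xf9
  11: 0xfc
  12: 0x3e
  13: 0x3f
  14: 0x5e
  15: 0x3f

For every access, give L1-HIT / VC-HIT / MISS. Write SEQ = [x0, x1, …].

SEQ = [MISS, L1-HIT, L1-HIT, MISS, MISS, L1-HIT, VC-HIT, L1-HIT, L1-HIT, L1-HIT, L1-HIT, L1-HIT, MISS, L1-HIT, MISS, VC-HIT]

  [0] addr=0x97 blk=18 s=2: MISS | VC []
  [1] addr=0x92 blk=18 s=2: L1-HIT | VC []
  [2] addr=0x93 blk=18 s=2: L1-HIT | VC []
  [3] addr=0xd1 blk=26 s=2: MISS | VC [18]
  [4] addr=0xfc blk=31 s=3: MISS | VC [18]
  [5] addr=0xfc blk=31 s=3: L1-HIT | VC [18]
  [6] addr=0x96 blk=18 s=2: VC-HIT | VC [26]
  [7] addr=0x97 blk=18 s=2: L1-HIT | VC [26]
  [8] addr=0xf8 blk=31 s=3: L1-HIT | VC [26]
  [9] addr=0xff blk=31 s=3: L1-HIT | VC [26]
  [10] addr=0xf9 blk=31 s=3: L1-HIT | VC [26]
  [11] addr=0xfc blk=31 s=3: L1-HIT | VC [26]
  [12] addr=0x3e blk=7 s=3: MISS | VC [26, 31]
  [13] addr=0x3f blk=7 s=3: L1-HIT | VC [26, 31]
  [14] addr=0x5e blk=11 s=3: MISS | VC [26, 31, 7]
  [15] addr=0x3f blk=7 s=3: VC-HIT | VC [26, 31, 11]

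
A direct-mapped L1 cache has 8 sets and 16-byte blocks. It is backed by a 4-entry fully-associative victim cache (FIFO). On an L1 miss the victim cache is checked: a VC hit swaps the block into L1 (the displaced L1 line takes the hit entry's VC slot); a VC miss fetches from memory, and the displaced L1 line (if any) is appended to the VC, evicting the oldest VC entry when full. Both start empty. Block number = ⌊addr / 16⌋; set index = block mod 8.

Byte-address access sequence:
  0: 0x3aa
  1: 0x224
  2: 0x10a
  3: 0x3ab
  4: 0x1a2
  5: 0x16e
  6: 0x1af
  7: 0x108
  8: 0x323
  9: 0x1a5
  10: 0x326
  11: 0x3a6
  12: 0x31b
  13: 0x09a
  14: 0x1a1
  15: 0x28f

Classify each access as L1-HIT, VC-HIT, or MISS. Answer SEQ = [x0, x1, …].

SEQ = [MISS, MISS, MISS, VC-HIT, MISS, MISS, L1-HIT, L1-HIT, MISS, VC-HIT, VC-HIT, VC-HIT, MISS, MISS, VC-HIT, MISS]

#0 0x3aa→b58/s2 MISS; vc=[]
#1 0x224→b34/s2 MISS; vc=[58]
#2 0x10a→b16/s0 MISS; vc=[58]
#3 0x3ab→b58/s2 VC-HIT; vc=[34]
#4 0x1a2→b26/s2 MISS; vc=[34,58]
#5 0x16e→b22/s6 MISS; vc=[34,58]
#6 0x1af→b26/s2 L1-HIT; vc=[34,58]
#7 0x108→b16/s0 L1-HIT; vc=[34,58]
#8 0x323→b50/s2 MISS; vc=[34,58,26]
#9 0x1a5→b26/s2 VC-HIT; vc=[34,58,50]
#10 0x326→b50/s2 VC-HIT; vc=[34,58,26]
#11 0x3a6→b58/s2 VC-HIT; vc=[34,50,26]
#12 0x31b→b49/s1 MISS; vc=[34,50,26]
#13 0x9a→b9/s1 MISS; vc=[34,50,26,49]
#14 0x1a1→b26/s2 VC-HIT; vc=[34,50,58,49]
#15 0x28f→b40/s0 MISS; vc=[50,58,49,16]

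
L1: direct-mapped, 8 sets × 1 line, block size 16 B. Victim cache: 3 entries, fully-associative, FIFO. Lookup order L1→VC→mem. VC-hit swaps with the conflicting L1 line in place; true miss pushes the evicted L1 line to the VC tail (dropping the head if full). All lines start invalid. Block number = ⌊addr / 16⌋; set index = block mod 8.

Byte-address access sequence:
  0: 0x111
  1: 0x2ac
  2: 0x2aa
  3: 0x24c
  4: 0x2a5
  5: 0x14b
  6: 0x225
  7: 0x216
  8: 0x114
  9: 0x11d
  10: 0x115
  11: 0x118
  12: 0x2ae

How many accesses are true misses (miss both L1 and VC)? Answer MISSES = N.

#0 0x111→b17/s1 MISS; vc=[]
#1 0x2ac→b42/s2 MISS; vc=[]
#2 0x2aa→b42/s2 L1-HIT; vc=[]
#3 0x24c→b36/s4 MISS; vc=[]
#4 0x2a5→b42/s2 L1-HIT; vc=[]
#5 0x14b→b20/s4 MISS; vc=[36]
#6 0x225→b34/s2 MISS; vc=[36,42]
#7 0x216→b33/s1 MISS; vc=[36,42,17]
#8 0x114→b17/s1 VC-HIT; vc=[36,42,33]
#9 0x11d→b17/s1 L1-HIT; vc=[36,42,33]
#10 0x115→b17/s1 L1-HIT; vc=[36,42,33]
#11 0x118→b17/s1 L1-HIT; vc=[36,42,33]
#12 0x2ae→b42/s2 VC-HIT; vc=[36,34,33]

MISSES = 6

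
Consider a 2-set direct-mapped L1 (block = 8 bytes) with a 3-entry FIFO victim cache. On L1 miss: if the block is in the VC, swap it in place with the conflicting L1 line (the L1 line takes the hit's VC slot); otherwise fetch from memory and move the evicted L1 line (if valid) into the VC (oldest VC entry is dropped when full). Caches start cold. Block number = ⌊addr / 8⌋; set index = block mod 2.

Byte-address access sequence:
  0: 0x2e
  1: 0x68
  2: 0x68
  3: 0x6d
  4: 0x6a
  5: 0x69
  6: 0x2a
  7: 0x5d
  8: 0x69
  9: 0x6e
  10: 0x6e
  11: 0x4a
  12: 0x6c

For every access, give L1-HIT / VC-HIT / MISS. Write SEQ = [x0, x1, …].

SEQ = [MISS, MISS, L1-HIT, L1-HIT, L1-HIT, L1-HIT, VC-HIT, MISS, VC-HIT, L1-HIT, L1-HIT, MISS, VC-HIT]

#0 0x2e→b5/s1 MISS; vc=[]
#1 0x68→b13/s1 MISS; vc=[5]
#2 0x68→b13/s1 L1-HIT; vc=[5]
#3 0x6d→b13/s1 L1-HIT; vc=[5]
#4 0x6a→b13/s1 L1-HIT; vc=[5]
#5 0x69→b13/s1 L1-HIT; vc=[5]
#6 0x2a→b5/s1 VC-HIT; vc=[13]
#7 0x5d→b11/s1 MISS; vc=[13,5]
#8 0x69→b13/s1 VC-HIT; vc=[11,5]
#9 0x6e→b13/s1 L1-HIT; vc=[11,5]
#10 0x6e→b13/s1 L1-HIT; vc=[11,5]
#11 0x4a→b9/s1 MISS; vc=[11,5,13]
#12 0x6c→b13/s1 VC-HIT; vc=[11,5,9]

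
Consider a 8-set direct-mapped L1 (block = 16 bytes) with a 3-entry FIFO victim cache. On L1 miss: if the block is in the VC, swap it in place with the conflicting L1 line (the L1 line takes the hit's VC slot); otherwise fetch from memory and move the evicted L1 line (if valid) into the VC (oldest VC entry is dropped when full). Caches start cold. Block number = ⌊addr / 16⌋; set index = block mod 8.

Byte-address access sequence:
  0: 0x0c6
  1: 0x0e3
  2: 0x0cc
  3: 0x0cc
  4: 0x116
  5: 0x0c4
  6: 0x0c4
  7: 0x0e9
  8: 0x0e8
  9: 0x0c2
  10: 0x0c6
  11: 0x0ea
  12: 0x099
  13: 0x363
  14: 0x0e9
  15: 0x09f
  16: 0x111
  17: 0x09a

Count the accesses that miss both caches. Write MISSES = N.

#0 0xc6→b12/s4 MISS; vc=[]
#1 0xe3→b14/s6 MISS; vc=[]
#2 0xcc→b12/s4 L1-HIT; vc=[]
#3 0xcc→b12/s4 L1-HIT; vc=[]
#4 0x116→b17/s1 MISS; vc=[]
#5 0xc4→b12/s4 L1-HIT; vc=[]
#6 0xc4→b12/s4 L1-HIT; vc=[]
#7 0xe9→b14/s6 L1-HIT; vc=[]
#8 0xe8→b14/s6 L1-HIT; vc=[]
#9 0xc2→b12/s4 L1-HIT; vc=[]
#10 0xc6→b12/s4 L1-HIT; vc=[]
#11 0xea→b14/s6 L1-HIT; vc=[]
#12 0x99→b9/s1 MISS; vc=[17]
#13 0x363→b54/s6 MISS; vc=[17,14]
#14 0xe9→b14/s6 VC-HIT; vc=[17,54]
#15 0x9f→b9/s1 L1-HIT; vc=[17,54]
#16 0x111→b17/s1 VC-HIT; vc=[9,54]
#17 0x9a→b9/s1 VC-HIT; vc=[17,54]

MISSES = 5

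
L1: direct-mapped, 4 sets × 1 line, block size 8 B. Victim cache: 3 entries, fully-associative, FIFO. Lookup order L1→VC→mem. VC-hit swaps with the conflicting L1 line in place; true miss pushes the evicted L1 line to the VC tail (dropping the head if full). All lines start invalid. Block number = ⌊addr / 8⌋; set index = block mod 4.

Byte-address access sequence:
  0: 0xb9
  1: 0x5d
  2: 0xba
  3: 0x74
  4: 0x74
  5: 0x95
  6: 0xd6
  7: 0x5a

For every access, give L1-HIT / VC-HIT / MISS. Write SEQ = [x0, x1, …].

  [0] addr=0xb9 blk=23 s=3: MISS | VC []
  [1] addr=0x5d blk=11 s=3: MISS | VC [23]
  [2] addr=0xba blk=23 s=3: VC-HIT | VC [11]
  [3] addr=0x74 blk=14 s=2: MISS | VC [11]
  [4] addr=0x74 blk=14 s=2: L1-HIT | VC [11]
  [5] addr=0x95 blk=18 s=2: MISS | VC [11, 14]
  [6] addr=0xd6 blk=26 s=2: MISS | VC [11, 14, 18]
  [7] addr=0x5a blk=11 s=3: VC-HIT | VC [23, 14, 18]

SEQ = [MISS, MISS, VC-HIT, MISS, L1-HIT, MISS, MISS, VC-HIT]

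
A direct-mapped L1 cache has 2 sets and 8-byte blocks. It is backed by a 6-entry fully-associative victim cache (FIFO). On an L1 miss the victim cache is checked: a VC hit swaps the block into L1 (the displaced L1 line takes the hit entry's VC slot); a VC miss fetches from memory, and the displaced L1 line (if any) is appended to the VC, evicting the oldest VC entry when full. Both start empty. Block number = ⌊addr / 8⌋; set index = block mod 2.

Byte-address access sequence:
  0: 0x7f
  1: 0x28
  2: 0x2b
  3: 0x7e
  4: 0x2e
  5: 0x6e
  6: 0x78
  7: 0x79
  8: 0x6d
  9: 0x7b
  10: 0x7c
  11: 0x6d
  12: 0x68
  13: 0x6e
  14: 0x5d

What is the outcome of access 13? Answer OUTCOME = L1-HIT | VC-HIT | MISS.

OUTCOME = L1-HIT

#0 0x7f→b15/s1 MISS; vc=[]
#1 0x28→b5/s1 MISS; vc=[15]
#2 0x2b→b5/s1 L1-HIT; vc=[15]
#3 0x7e→b15/s1 VC-HIT; vc=[5]
#4 0x2e→b5/s1 VC-HIT; vc=[15]
#5 0x6e→b13/s1 MISS; vc=[15,5]
#6 0x78→b15/s1 VC-HIT; vc=[13,5]
#7 0x79→b15/s1 L1-HIT; vc=[13,5]
#8 0x6d→b13/s1 VC-HIT; vc=[15,5]
#9 0x7b→b15/s1 VC-HIT; vc=[13,5]
#10 0x7c→b15/s1 L1-HIT; vc=[13,5]
#11 0x6d→b13/s1 VC-HIT; vc=[15,5]
#12 0x68→b13/s1 L1-HIT; vc=[15,5]
#13 0x6e→b13/s1 L1-HIT; vc=[15,5]
#14 0x5d→b11/s1 MISS; vc=[15,5,13]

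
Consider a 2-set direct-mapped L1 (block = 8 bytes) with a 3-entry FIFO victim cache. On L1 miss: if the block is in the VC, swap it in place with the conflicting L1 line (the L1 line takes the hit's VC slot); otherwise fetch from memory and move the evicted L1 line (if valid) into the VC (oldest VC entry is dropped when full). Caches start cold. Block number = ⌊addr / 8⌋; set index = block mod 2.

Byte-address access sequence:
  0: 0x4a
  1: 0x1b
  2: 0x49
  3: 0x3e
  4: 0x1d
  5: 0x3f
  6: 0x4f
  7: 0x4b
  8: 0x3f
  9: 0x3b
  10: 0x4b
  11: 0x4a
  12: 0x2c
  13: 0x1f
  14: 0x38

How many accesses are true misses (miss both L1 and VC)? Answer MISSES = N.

MISSES = 4

  [0] addr=0x4a blk=9 s=1: MISS | VC []
  [1] addr=0x1b blk=3 s=1: MISS | VC [9]
  [2] addr=0x49 blk=9 s=1: VC-HIT | VC [3]
  [3] addr=0x3e blk=7 s=1: MISS | VC [3, 9]
  [4] addr=0x1d blk=3 s=1: VC-HIT | VC [7, 9]
  [5] addr=0x3f blk=7 s=1: VC-HIT | VC [3, 9]
  [6] addr=0x4f blk=9 s=1: VC-HIT | VC [3, 7]
  [7] addr=0x4b blk=9 s=1: L1-HIT | VC [3, 7]
  [8] addr=0x3f blk=7 s=1: VC-HIT | VC [3, 9]
  [9] addr=0x3b blk=7 s=1: L1-HIT | VC [3, 9]
  [10] addr=0x4b blk=9 s=1: VC-HIT | VC [3, 7]
  [11] addr=0x4a blk=9 s=1: L1-HIT | VC [3, 7]
  [12] addr=0x2c blk=5 s=1: MISS | VC [3, 7, 9]
  [13] addr=0x1f blk=3 s=1: VC-HIT | VC [5, 7, 9]
  [14] addr=0x38 blk=7 s=1: VC-HIT | VC [5, 3, 9]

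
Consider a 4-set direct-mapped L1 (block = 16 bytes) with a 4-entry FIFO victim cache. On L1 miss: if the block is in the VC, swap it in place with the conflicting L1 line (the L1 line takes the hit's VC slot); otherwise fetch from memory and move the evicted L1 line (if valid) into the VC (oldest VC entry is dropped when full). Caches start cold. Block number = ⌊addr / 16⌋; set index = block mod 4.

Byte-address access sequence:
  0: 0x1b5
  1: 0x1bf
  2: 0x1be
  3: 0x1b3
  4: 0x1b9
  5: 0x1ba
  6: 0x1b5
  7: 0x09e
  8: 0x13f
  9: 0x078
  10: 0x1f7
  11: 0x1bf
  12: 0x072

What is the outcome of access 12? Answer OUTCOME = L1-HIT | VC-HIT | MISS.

#0 0x1b5→b27/s3 MISS; vc=[]
#1 0x1bf→b27/s3 L1-HIT; vc=[]
#2 0x1be→b27/s3 L1-HIT; vc=[]
#3 0x1b3→b27/s3 L1-HIT; vc=[]
#4 0x1b9→b27/s3 L1-HIT; vc=[]
#5 0x1ba→b27/s3 L1-HIT; vc=[]
#6 0x1b5→b27/s3 L1-HIT; vc=[]
#7 0x9e→b9/s1 MISS; vc=[]
#8 0x13f→b19/s3 MISS; vc=[27]
#9 0x78→b7/s3 MISS; vc=[27,19]
#10 0x1f7→b31/s3 MISS; vc=[27,19,7]
#11 0x1bf→b27/s3 VC-HIT; vc=[31,19,7]
#12 0x72→b7/s3 VC-HIT; vc=[31,19,27]

OUTCOME = VC-HIT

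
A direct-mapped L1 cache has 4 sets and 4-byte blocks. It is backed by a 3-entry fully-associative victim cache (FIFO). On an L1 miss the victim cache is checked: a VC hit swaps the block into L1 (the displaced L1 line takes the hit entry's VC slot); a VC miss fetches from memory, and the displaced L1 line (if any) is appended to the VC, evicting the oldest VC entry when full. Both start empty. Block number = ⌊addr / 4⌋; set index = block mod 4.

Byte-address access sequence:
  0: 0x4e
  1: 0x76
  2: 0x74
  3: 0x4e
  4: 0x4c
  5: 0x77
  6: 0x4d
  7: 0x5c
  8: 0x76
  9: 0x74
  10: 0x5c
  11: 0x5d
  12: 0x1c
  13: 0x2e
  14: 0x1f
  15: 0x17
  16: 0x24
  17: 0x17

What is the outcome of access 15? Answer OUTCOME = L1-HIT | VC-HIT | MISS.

OUTCOME = MISS

#0 0x4e→b19/s3 MISS; vc=[]
#1 0x76→b29/s1 MISS; vc=[]
#2 0x74→b29/s1 L1-HIT; vc=[]
#3 0x4e→b19/s3 L1-HIT; vc=[]
#4 0x4c→b19/s3 L1-HIT; vc=[]
#5 0x77→b29/s1 L1-HIT; vc=[]
#6 0x4d→b19/s3 L1-HIT; vc=[]
#7 0x5c→b23/s3 MISS; vc=[19]
#8 0x76→b29/s1 L1-HIT; vc=[19]
#9 0x74→b29/s1 L1-HIT; vc=[19]
#10 0x5c→b23/s3 L1-HIT; vc=[19]
#11 0x5d→b23/s3 L1-HIT; vc=[19]
#12 0x1c→b7/s3 MISS; vc=[19,23]
#13 0x2e→b11/s3 MISS; vc=[19,23,7]
#14 0x1f→b7/s3 VC-HIT; vc=[19,23,11]
#15 0x17→b5/s1 MISS; vc=[23,11,29]
#16 0x24→b9/s1 MISS; vc=[11,29,5]
#17 0x17→b5/s1 VC-HIT; vc=[11,29,9]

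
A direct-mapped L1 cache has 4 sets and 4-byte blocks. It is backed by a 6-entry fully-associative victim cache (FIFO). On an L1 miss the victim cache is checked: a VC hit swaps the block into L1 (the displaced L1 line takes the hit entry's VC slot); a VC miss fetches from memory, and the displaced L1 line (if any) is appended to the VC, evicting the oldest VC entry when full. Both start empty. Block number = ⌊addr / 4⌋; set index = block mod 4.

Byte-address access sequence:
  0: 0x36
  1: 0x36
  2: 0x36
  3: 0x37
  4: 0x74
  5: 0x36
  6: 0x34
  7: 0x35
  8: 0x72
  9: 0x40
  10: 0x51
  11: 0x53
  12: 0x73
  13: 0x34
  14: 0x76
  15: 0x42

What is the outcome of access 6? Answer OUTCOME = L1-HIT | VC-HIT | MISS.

OUTCOME = L1-HIT

#0 0x36→b13/s1 MISS; vc=[]
#1 0x36→b13/s1 L1-HIT; vc=[]
#2 0x36→b13/s1 L1-HIT; vc=[]
#3 0x37→b13/s1 L1-HIT; vc=[]
#4 0x74→b29/s1 MISS; vc=[13]
#5 0x36→b13/s1 VC-HIT; vc=[29]
#6 0x34→b13/s1 L1-HIT; vc=[29]
#7 0x35→b13/s1 L1-HIT; vc=[29]
#8 0x72→b28/s0 MISS; vc=[29]
#9 0x40→b16/s0 MISS; vc=[29,28]
#10 0x51→b20/s0 MISS; vc=[29,28,16]
#11 0x53→b20/s0 L1-HIT; vc=[29,28,16]
#12 0x73→b28/s0 VC-HIT; vc=[29,20,16]
#13 0x34→b13/s1 L1-HIT; vc=[29,20,16]
#14 0x76→b29/s1 VC-HIT; vc=[13,20,16]
#15 0x42→b16/s0 VC-HIT; vc=[13,20,28]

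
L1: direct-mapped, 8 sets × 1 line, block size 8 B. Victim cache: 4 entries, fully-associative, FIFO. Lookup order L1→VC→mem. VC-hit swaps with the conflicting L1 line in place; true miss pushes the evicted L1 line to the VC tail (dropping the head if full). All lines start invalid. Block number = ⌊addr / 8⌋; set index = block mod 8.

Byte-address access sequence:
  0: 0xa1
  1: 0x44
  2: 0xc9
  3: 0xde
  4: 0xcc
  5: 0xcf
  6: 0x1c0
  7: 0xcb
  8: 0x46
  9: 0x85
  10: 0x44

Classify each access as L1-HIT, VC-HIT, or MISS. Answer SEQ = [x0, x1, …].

SEQ = [MISS, MISS, MISS, MISS, L1-HIT, L1-HIT, MISS, L1-HIT, VC-HIT, MISS, VC-HIT]

  [0] addr=0xa1 blk=20 s=4: MISS | VC []
  [1] addr=0x44 blk=8 s=0: MISS | VC []
  [2] addr=0xc9 blk=25 s=1: MISS | VC []
  [3] addr=0xde blk=27 s=3: MISS | VC []
  [4] addr=0xcc blk=25 s=1: L1-HIT | VC []
  [5] addr=0xcf blk=25 s=1: L1-HIT | VC []
  [6] addr=0x1c0 blk=56 s=0: MISS | VC [8]
  [7] addr=0xcb blk=25 s=1: L1-HIT | VC [8]
  [8] addr=0x46 blk=8 s=0: VC-HIT | VC [56]
  [9] addr=0x85 blk=16 s=0: MISS | VC [56, 8]
  [10] addr=0x44 blk=8 s=0: VC-HIT | VC [56, 16]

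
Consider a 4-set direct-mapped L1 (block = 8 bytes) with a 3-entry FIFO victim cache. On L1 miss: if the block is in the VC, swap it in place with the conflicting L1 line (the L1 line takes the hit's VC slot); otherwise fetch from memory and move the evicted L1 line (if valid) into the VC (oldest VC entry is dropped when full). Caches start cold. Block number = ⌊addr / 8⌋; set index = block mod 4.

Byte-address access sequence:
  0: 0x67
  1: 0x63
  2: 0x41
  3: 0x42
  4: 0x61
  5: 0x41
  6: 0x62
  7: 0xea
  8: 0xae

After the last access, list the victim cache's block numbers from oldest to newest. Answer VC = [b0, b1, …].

0: 0x67 (blk 12, set 0) → MISS  vc=[]
1: 0x63 (blk 12, set 0) → L1-HIT  vc=[]
2: 0x41 (blk 8, set 0) → MISS  vc=[12]
3: 0x42 (blk 8, set 0) → L1-HIT  vc=[12]
4: 0x61 (blk 12, set 0) → VC-HIT  vc=[8]
5: 0x41 (blk 8, set 0) → VC-HIT  vc=[12]
6: 0x62 (blk 12, set 0) → VC-HIT  vc=[8]
7: 0xea (blk 29, set 1) → MISS  vc=[8]
8: 0xae (blk 21, set 1) → MISS  vc=[8, 29]

VC = [8, 29]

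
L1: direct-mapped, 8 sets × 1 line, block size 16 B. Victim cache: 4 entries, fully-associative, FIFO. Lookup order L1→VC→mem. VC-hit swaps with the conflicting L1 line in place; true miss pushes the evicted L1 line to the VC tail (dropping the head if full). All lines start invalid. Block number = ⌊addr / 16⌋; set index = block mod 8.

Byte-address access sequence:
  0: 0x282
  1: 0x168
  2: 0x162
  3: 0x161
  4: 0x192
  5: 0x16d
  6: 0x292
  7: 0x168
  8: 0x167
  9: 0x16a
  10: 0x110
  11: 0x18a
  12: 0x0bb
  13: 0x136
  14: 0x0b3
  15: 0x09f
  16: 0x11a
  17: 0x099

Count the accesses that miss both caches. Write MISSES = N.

MISSES = 9

0: 0x282 (blk 40, set 0) → MISS  vc=[]
1: 0x168 (blk 22, set 6) → MISS  vc=[]
2: 0x162 (blk 22, set 6) → L1-HIT  vc=[]
3: 0x161 (blk 22, set 6) → L1-HIT  vc=[]
4: 0x192 (blk 25, set 1) → MISS  vc=[]
5: 0x16d (blk 22, set 6) → L1-HIT  vc=[]
6: 0x292 (blk 41, set 1) → MISS  vc=[25]
7: 0x168 (blk 22, set 6) → L1-HIT  vc=[25]
8: 0x167 (blk 22, set 6) → L1-HIT  vc=[25]
9: 0x16a (blk 22, set 6) → L1-HIT  vc=[25]
10: 0x110 (blk 17, set 1) → MISS  vc=[25, 41]
11: 0x18a (blk 24, set 0) → MISS  vc=[25, 41, 40]
12: 0xbb (blk 11, set 3) → MISS  vc=[25, 41, 40]
13: 0x136 (blk 19, set 3) → MISS  vc=[25, 41, 40, 11]
14: 0xb3 (blk 11, set 3) → VC-HIT  vc=[25, 41, 40, 19]
15: 0x9f (blk 9, set 1) → MISS  vc=[41, 40, 19, 17]
16: 0x11a (blk 17, set 1) → VC-HIT  vc=[41, 40, 19, 9]
17: 0x99 (blk 9, set 1) → VC-HIT  vc=[41, 40, 19, 17]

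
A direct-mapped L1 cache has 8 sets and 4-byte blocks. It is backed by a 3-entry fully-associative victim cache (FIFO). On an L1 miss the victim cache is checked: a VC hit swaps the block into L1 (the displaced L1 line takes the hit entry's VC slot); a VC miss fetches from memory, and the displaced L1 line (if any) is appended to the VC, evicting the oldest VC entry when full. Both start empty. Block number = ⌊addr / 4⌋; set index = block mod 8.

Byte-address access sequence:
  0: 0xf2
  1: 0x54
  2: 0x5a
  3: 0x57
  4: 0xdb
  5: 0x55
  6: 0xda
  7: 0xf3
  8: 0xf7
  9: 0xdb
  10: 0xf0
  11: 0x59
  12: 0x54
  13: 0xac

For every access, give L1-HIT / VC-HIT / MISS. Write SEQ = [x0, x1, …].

  [0] addr=0xf2 blk=60 s=4: MISS | VC []
  [1] addr=0x54 blk=21 s=5: MISS | VC []
  [2] addr=0x5a blk=22 s=6: MISS | VC []
  [3] addr=0x57 blk=21 s=5: L1-HIT | VC []
  [4] addr=0xdb blk=54 s=6: MISS | VC [22]
  [5] addr=0x55 blk=21 s=5: L1-HIT | VC [22]
  [6] addr=0xda blk=54 s=6: L1-HIT | VC [22]
  [7] addr=0xf3 blk=60 s=4: L1-HIT | VC [22]
  [8] addr=0xf7 blk=61 s=5: MISS | VC [22, 21]
  [9] addr=0xdb blk=54 s=6: L1-HIT | VC [22, 21]
  [10] addr=0xf0 blk=60 s=4: L1-HIT | VC [22, 21]
  [11] addr=0x59 blk=22 s=6: VC-HIT | VC [54, 21]
  [12] addr=0x54 blk=21 s=5: VC-HIT | VC [54, 61]
  [13] addr=0xac blk=43 s=3: MISS | VC [54, 61]

SEQ = [MISS, MISS, MISS, L1-HIT, MISS, L1-HIT, L1-HIT, L1-HIT, MISS, L1-HIT, L1-HIT, VC-HIT, VC-HIT, MISS]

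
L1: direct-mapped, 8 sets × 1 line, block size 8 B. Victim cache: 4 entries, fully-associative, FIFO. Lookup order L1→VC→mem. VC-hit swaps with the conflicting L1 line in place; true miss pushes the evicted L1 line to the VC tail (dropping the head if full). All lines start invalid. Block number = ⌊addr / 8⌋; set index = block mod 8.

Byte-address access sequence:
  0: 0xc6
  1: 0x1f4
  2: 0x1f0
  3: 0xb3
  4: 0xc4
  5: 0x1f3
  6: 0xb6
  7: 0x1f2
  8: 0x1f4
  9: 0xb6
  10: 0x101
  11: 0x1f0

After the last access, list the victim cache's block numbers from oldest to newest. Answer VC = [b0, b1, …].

VC = [22, 24]

  [0] addr=0xc6 blk=24 s=0: MISS | VC []
  [1] addr=0x1f4 blk=62 s=6: MISS | VC []
  [2] addr=0x1f0 blk=62 s=6: L1-HIT | VC []
  [3] addr=0xb3 blk=22 s=6: MISS | VC [62]
  [4] addr=0xc4 blk=24 s=0: L1-HIT | VC [62]
  [5] addr=0x1f3 blk=62 s=6: VC-HIT | VC [22]
  [6] addr=0xb6 blk=22 s=6: VC-HIT | VC [62]
  [7] addr=0x1f2 blk=62 s=6: VC-HIT | VC [22]
  [8] addr=0x1f4 blk=62 s=6: L1-HIT | VC [22]
  [9] addr=0xb6 blk=22 s=6: VC-HIT | VC [62]
  [10] addr=0x101 blk=32 s=0: MISS | VC [62, 24]
  [11] addr=0x1f0 blk=62 s=6: VC-HIT | VC [22, 24]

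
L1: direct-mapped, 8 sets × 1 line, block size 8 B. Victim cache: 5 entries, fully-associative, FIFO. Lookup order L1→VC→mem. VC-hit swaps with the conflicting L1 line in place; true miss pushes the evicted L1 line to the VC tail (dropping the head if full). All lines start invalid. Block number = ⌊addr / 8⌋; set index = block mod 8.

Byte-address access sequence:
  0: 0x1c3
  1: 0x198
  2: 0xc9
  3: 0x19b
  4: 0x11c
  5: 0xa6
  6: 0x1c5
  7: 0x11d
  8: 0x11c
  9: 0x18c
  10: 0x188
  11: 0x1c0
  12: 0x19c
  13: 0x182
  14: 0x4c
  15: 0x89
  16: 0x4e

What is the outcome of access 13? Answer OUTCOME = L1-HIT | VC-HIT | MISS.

OUTCOME = MISS

0: 0x1c3 (blk 56, set 0) → MISS  vc=[]
1: 0x198 (blk 51, set 3) → MISS  vc=[]
2: 0xc9 (blk 25, set 1) → MISS  vc=[]
3: 0x19b (blk 51, set 3) → L1-HIT  vc=[]
4: 0x11c (blk 35, set 3) → MISS  vc=[51]
5: 0xa6 (blk 20, set 4) → MISS  vc=[51]
6: 0x1c5 (blk 56, set 0) → L1-HIT  vc=[51]
7: 0x11d (blk 35, set 3) → L1-HIT  vc=[51]
8: 0x11c (blk 35, set 3) → L1-HIT  vc=[51]
9: 0x18c (blk 49, set 1) → MISS  vc=[51, 25]
10: 0x188 (blk 49, set 1) → L1-HIT  vc=[51, 25]
11: 0x1c0 (blk 56, set 0) → L1-HIT  vc=[51, 25]
12: 0x19c (blk 51, set 3) → VC-HIT  vc=[35, 25]
13: 0x182 (blk 48, set 0) → MISS  vc=[35, 25, 56]
14: 0x4c (blk 9, set 1) → MISS  vc=[35, 25, 56, 49]
15: 0x89 (blk 17, set 1) → MISS  vc=[35, 25, 56, 49, 9]
16: 0x4e (blk 9, set 1) → VC-HIT  vc=[35, 25, 56, 49, 17]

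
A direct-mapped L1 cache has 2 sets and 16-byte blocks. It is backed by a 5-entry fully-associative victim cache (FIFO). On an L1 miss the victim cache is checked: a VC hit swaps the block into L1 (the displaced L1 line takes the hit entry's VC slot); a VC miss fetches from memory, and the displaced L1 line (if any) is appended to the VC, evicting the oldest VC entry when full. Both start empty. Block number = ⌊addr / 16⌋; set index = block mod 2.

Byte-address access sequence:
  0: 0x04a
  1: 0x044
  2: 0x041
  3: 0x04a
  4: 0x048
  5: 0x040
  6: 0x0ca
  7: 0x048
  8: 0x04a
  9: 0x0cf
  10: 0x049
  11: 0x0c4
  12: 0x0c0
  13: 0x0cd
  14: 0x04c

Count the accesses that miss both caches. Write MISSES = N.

0: 0x4a (blk 4, set 0) → MISS  vc=[]
1: 0x44 (blk 4, set 0) → L1-HIT  vc=[]
2: 0x41 (blk 4, set 0) → L1-HIT  vc=[]
3: 0x4a (blk 4, set 0) → L1-HIT  vc=[]
4: 0x48 (blk 4, set 0) → L1-HIT  vc=[]
5: 0x40 (blk 4, set 0) → L1-HIT  vc=[]
6: 0xca (blk 12, set 0) → MISS  vc=[4]
7: 0x48 (blk 4, set 0) → VC-HIT  vc=[12]
8: 0x4a (blk 4, set 0) → L1-HIT  vc=[12]
9: 0xcf (blk 12, set 0) → VC-HIT  vc=[4]
10: 0x49 (blk 4, set 0) → VC-HIT  vc=[12]
11: 0xc4 (blk 12, set 0) → VC-HIT  vc=[4]
12: 0xc0 (blk 12, set 0) → L1-HIT  vc=[4]
13: 0xcd (blk 12, set 0) → L1-HIT  vc=[4]
14: 0x4c (blk 4, set 0) → VC-HIT  vc=[12]

MISSES = 2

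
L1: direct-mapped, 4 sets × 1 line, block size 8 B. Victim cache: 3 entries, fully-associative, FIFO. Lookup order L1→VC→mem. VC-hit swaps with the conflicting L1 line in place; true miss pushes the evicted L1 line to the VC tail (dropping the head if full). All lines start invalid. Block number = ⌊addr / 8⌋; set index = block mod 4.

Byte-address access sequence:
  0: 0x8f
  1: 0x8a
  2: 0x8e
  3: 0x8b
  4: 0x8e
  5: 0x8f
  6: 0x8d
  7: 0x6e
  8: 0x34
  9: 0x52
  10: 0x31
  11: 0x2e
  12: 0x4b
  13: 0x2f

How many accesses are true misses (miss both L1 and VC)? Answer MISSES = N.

  [0] addr=0x8f blk=17 s=1: MISS | VC []
  [1] addr=0x8a blk=17 s=1: L1-HIT | VC []
  [2] addr=0x8e blk=17 s=1: L1-HIT | VC []
  [3] addr=0x8b blk=17 s=1: L1-HIT | VC []
  [4] addr=0x8e blk=17 s=1: L1-HIT | VC []
  [5] addr=0x8f blk=17 s=1: L1-HIT | VC []
  [6] addr=0x8d blk=17 s=1: L1-HIT | VC []
  [7] addr=0x6e blk=13 s=1: MISS | VC [17]
  [8] addr=0x34 blk=6 s=2: MISS | VC [17]
  [9] addr=0x52 blk=10 s=2: MISS | VC [17, 6]
  [10] addr=0x31 blk=6 s=2: VC-HIT | VC [17, 10]
  [11] addr=0x2e blk=5 s=1: MISS | VC [17, 10, 13]
  [12] addr=0x4b blk=9 s=1: MISS | VC [10, 13, 5]
  [13] addr=0x2f blk=5 s=1: VC-HIT | VC [10, 13, 9]

MISSES = 6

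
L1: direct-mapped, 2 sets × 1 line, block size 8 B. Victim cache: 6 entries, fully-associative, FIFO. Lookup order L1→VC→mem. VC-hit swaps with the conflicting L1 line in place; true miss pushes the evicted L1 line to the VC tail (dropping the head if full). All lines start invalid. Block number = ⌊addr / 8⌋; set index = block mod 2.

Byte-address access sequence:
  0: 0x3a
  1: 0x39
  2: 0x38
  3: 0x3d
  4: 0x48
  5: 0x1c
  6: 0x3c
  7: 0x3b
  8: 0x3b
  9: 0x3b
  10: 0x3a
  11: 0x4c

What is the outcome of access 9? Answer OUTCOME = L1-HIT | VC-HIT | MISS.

OUTCOME = L1-HIT

  [0] addr=0x3a blk=7 s=1: MISS | VC []
  [1] addr=0x39 blk=7 s=1: L1-HIT | VC []
  [2] addr=0x38 blk=7 s=1: L1-HIT | VC []
  [3] addr=0x3d blk=7 s=1: L1-HIT | VC []
  [4] addr=0x48 blk=9 s=1: MISS | VC [7]
  [5] addr=0x1c blk=3 s=1: MISS | VC [7, 9]
  [6] addr=0x3c blk=7 s=1: VC-HIT | VC [3, 9]
  [7] addr=0x3b blk=7 s=1: L1-HIT | VC [3, 9]
  [8] addr=0x3b blk=7 s=1: L1-HIT | VC [3, 9]
  [9] addr=0x3b blk=7 s=1: L1-HIT | VC [3, 9]
  [10] addr=0x3a blk=7 s=1: L1-HIT | VC [3, 9]
  [11] addr=0x4c blk=9 s=1: VC-HIT | VC [3, 7]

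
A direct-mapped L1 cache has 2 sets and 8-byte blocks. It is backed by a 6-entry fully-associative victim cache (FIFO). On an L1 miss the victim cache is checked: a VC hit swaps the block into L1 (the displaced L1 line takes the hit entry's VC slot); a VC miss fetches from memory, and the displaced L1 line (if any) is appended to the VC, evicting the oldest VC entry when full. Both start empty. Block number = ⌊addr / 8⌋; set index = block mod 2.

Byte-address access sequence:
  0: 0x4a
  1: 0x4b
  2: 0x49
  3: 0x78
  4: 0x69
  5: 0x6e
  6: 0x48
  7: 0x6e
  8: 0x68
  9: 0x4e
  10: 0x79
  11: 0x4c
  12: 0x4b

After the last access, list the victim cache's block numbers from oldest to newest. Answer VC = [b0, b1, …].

0: 0x4a (blk 9, set 1) → MISS  vc=[]
1: 0x4b (blk 9, set 1) → L1-HIT  vc=[]
2: 0x49 (blk 9, set 1) → L1-HIT  vc=[]
3: 0x78 (blk 15, set 1) → MISS  vc=[9]
4: 0x69 (blk 13, set 1) → MISS  vc=[9, 15]
5: 0x6e (blk 13, set 1) → L1-HIT  vc=[9, 15]
6: 0x48 (blk 9, set 1) → VC-HIT  vc=[13, 15]
7: 0x6e (blk 13, set 1) → VC-HIT  vc=[9, 15]
8: 0x68 (blk 13, set 1) → L1-HIT  vc=[9, 15]
9: 0x4e (blk 9, set 1) → VC-HIT  vc=[13, 15]
10: 0x79 (blk 15, set 1) → VC-HIT  vc=[13, 9]
11: 0x4c (blk 9, set 1) → VC-HIT  vc=[13, 15]
12: 0x4b (blk 9, set 1) → L1-HIT  vc=[13, 15]

VC = [13, 15]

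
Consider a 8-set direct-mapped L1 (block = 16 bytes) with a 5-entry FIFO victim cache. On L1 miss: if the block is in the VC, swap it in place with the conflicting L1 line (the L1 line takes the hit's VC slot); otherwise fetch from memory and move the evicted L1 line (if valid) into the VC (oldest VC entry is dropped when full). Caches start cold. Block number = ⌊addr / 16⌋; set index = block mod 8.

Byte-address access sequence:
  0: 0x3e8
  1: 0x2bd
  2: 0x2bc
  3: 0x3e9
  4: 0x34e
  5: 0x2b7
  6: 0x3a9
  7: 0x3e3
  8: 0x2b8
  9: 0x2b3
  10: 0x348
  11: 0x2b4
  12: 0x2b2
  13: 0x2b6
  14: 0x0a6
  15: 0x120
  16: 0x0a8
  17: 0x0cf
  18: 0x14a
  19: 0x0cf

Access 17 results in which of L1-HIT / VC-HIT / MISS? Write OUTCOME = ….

0: 0x3e8 (blk 62, set 6) → MISS  vc=[]
1: 0x2bd (blk 43, set 3) → MISS  vc=[]
2: 0x2bc (blk 43, set 3) → L1-HIT  vc=[]
3: 0x3e9 (blk 62, set 6) → L1-HIT  vc=[]
4: 0x34e (blk 52, set 4) → MISS  vc=[]
5: 0x2b7 (blk 43, set 3) → L1-HIT  vc=[]
6: 0x3a9 (blk 58, set 2) → MISS  vc=[]
7: 0x3e3 (blk 62, set 6) → L1-HIT  vc=[]
8: 0x2b8 (blk 43, set 3) → L1-HIT  vc=[]
9: 0x2b3 (blk 43, set 3) → L1-HIT  vc=[]
10: 0x348 (blk 52, set 4) → L1-HIT  vc=[]
11: 0x2b4 (blk 43, set 3) → L1-HIT  vc=[]
12: 0x2b2 (blk 43, set 3) → L1-HIT  vc=[]
13: 0x2b6 (blk 43, set 3) → L1-HIT  vc=[]
14: 0xa6 (blk 10, set 2) → MISS  vc=[58]
15: 0x120 (blk 18, set 2) → MISS  vc=[58, 10]
16: 0xa8 (blk 10, set 2) → VC-HIT  vc=[58, 18]
17: 0xcf (blk 12, set 4) → MISS  vc=[58, 18, 52]
18: 0x14a (blk 20, set 4) → MISS  vc=[58, 18, 52, 12]
19: 0xcf (blk 12, set 4) → VC-HIT  vc=[58, 18, 52, 20]

OUTCOME = MISS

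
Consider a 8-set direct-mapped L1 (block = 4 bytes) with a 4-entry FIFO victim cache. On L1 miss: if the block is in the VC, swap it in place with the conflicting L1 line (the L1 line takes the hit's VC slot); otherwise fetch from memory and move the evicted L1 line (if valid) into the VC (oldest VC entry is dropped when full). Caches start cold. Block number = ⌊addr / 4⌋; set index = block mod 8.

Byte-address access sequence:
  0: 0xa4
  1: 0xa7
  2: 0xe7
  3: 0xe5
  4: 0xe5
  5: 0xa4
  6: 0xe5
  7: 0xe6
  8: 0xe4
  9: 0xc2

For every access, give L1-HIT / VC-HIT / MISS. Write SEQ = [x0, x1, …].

SEQ = [MISS, L1-HIT, MISS, L1-HIT, L1-HIT, VC-HIT, VC-HIT, L1-HIT, L1-HIT, MISS]

  [0] addr=0xa4 blk=41 s=1: MISS | VC []
  [1] addr=0xa7 blk=41 s=1: L1-HIT | VC []
  [2] addr=0xe7 blk=57 s=1: MISS | VC [41]
  [3] addr=0xe5 blk=57 s=1: L1-HIT | VC [41]
  [4] addr=0xe5 blk=57 s=1: L1-HIT | VC [41]
  [5] addr=0xa4 blk=41 s=1: VC-HIT | VC [57]
  [6] addr=0xe5 blk=57 s=1: VC-HIT | VC [41]
  [7] addr=0xe6 blk=57 s=1: L1-HIT | VC [41]
  [8] addr=0xe4 blk=57 s=1: L1-HIT | VC [41]
  [9] addr=0xc2 blk=48 s=0: MISS | VC [41]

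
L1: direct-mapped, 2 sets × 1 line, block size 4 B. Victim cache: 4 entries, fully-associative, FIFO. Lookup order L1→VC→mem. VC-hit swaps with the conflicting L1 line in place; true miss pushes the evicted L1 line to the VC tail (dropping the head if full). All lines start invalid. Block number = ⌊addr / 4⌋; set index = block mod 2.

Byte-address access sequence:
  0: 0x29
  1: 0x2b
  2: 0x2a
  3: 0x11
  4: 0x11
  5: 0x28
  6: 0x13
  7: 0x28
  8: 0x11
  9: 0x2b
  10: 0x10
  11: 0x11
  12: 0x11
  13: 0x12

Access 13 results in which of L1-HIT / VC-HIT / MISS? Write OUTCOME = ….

#0 0x29→b10/s0 MISS; vc=[]
#1 0x2b→b10/s0 L1-HIT; vc=[]
#2 0x2a→b10/s0 L1-HIT; vc=[]
#3 0x11→b4/s0 MISS; vc=[10]
#4 0x11→b4/s0 L1-HIT; vc=[10]
#5 0x28→b10/s0 VC-HIT; vc=[4]
#6 0x13→b4/s0 VC-HIT; vc=[10]
#7 0x28→b10/s0 VC-HIT; vc=[4]
#8 0x11→b4/s0 VC-HIT; vc=[10]
#9 0x2b→b10/s0 VC-HIT; vc=[4]
#10 0x10→b4/s0 VC-HIT; vc=[10]
#11 0x11→b4/s0 L1-HIT; vc=[10]
#12 0x11→b4/s0 L1-HIT; vc=[10]
#13 0x12→b4/s0 L1-HIT; vc=[10]

OUTCOME = L1-HIT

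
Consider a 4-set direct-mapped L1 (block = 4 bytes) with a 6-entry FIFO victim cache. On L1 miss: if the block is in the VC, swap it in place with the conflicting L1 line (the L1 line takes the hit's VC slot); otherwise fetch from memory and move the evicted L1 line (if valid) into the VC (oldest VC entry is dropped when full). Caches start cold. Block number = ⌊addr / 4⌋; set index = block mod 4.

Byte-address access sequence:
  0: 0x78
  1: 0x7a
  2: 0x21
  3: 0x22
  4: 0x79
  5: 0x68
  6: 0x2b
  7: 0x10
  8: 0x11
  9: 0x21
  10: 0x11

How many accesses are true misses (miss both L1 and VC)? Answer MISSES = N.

  [0] addr=0x78 blk=30 s=2: MISS | VC []
  [1] addr=0x7a blk=30 s=2: L1-HIT | VC []
  [2] addr=0x21 blk=8 s=0: MISS | VC []
  [3] addr=0x22 blk=8 s=0: L1-HIT | VC []
  [4] addr=0x79 blk=30 s=2: L1-HIT | VC []
  [5] addr=0x68 blk=26 s=2: MISS | VC [30]
  [6] addr=0x2b blk=10 s=2: MISS | VC [30, 26]
  [7] addr=0x10 blk=4 s=0: MISS | VC [30, 26, 8]
  [8] addr=0x11 blk=4 s=0: L1-HIT | VC [30, 26, 8]
  [9] addr=0x21 blk=8 s=0: VC-HIT | VC [30, 26, 4]
  [10] addr=0x11 blk=4 s=0: VC-HIT | VC [30, 26, 8]

MISSES = 5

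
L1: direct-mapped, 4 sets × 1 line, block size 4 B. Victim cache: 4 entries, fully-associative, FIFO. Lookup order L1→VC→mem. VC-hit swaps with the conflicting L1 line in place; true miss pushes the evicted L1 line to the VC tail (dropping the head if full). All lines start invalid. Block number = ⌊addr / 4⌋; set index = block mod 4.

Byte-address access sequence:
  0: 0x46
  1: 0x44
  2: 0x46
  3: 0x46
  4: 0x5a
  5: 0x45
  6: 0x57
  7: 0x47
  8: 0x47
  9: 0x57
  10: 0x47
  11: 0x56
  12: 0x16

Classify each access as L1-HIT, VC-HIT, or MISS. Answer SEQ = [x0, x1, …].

SEQ = [MISS, L1-HIT, L1-HIT, L1-HIT, MISS, L1-HIT, MISS, VC-HIT, L1-HIT, VC-HIT, VC-HIT, VC-HIT, MISS]

  [0] addr=0x46 blk=17 s=1: MISS | VC []
  [1] addr=0x44 blk=17 s=1: L1-HIT | VC []
  [2] addr=0x46 blk=17 s=1: L1-HIT | VC []
  [3] addr=0x46 blk=17 s=1: L1-HIT | VC []
  [4] addr=0x5a blk=22 s=2: MISS | VC []
  [5] addr=0x45 blk=17 s=1: L1-HIT | VC []
  [6] addr=0x57 blk=21 s=1: MISS | VC [17]
  [7] addr=0x47 blk=17 s=1: VC-HIT | VC [21]
  [8] addr=0x47 blk=17 s=1: L1-HIT | VC [21]
  [9] addr=0x57 blk=21 s=1: VC-HIT | VC [17]
  [10] addr=0x47 blk=17 s=1: VC-HIT | VC [21]
  [11] addr=0x56 blk=21 s=1: VC-HIT | VC [17]
  [12] addr=0x16 blk=5 s=1: MISS | VC [17, 21]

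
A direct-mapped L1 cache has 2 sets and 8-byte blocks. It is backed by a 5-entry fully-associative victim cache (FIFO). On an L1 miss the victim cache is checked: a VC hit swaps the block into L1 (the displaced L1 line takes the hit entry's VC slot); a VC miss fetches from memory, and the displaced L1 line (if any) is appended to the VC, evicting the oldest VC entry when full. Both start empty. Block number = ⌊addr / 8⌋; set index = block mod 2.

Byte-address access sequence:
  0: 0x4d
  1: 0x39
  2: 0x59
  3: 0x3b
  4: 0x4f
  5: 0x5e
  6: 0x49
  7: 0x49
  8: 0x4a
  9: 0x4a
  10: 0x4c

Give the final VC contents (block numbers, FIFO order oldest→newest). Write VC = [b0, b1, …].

  [0] addr=0x4d blk=9 s=1: MISS | VC []
  [1] addr=0x39 blk=7 s=1: MISS | VC [9]
  [2] addr=0x59 blk=11 s=1: MISS | VC [9, 7]
  [3] addr=0x3b blk=7 s=1: VC-HIT | VC [9, 11]
  [4] addr=0x4f blk=9 s=1: VC-HIT | VC [7, 11]
  [5] addr=0x5e blk=11 s=1: VC-HIT | VC [7, 9]
  [6] addr=0x49 blk=9 s=1: VC-HIT | VC [7, 11]
  [7] addr=0x49 blk=9 s=1: L1-HIT | VC [7, 11]
  [8] addr=0x4a blk=9 s=1: L1-HIT | VC [7, 11]
  [9] addr=0x4a blk=9 s=1: L1-HIT | VC [7, 11]
  [10] addr=0x4c blk=9 s=1: L1-HIT | VC [7, 11]

VC = [7, 11]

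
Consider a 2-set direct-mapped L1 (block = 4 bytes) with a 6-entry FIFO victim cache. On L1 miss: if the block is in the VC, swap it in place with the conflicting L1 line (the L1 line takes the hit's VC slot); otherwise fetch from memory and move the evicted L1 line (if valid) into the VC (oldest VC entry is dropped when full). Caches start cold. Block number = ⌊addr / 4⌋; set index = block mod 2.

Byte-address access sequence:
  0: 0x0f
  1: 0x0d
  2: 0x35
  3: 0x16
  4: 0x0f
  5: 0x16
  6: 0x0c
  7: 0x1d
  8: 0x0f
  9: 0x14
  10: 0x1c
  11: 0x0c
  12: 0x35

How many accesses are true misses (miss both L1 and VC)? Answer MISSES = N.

MISSES = 4

0: 0xf (blk 3, set 1) → MISS  vc=[]
1: 0xd (blk 3, set 1) → L1-HIT  vc=[]
2: 0x35 (blk 13, set 1) → MISS  vc=[3]
3: 0x16 (blk 5, set 1) → MISS  vc=[3, 13]
4: 0xf (blk 3, set 1) → VC-HIT  vc=[5, 13]
5: 0x16 (blk 5, set 1) → VC-HIT  vc=[3, 13]
6: 0xc (blk 3, set 1) → VC-HIT  vc=[5, 13]
7: 0x1d (blk 7, set 1) → MISS  vc=[5, 13, 3]
8: 0xf (blk 3, set 1) → VC-HIT  vc=[5, 13, 7]
9: 0x14 (blk 5, set 1) → VC-HIT  vc=[3, 13, 7]
10: 0x1c (blk 7, set 1) → VC-HIT  vc=[3, 13, 5]
11: 0xc (blk 3, set 1) → VC-HIT  vc=[7, 13, 5]
12: 0x35 (blk 13, set 1) → VC-HIT  vc=[7, 3, 5]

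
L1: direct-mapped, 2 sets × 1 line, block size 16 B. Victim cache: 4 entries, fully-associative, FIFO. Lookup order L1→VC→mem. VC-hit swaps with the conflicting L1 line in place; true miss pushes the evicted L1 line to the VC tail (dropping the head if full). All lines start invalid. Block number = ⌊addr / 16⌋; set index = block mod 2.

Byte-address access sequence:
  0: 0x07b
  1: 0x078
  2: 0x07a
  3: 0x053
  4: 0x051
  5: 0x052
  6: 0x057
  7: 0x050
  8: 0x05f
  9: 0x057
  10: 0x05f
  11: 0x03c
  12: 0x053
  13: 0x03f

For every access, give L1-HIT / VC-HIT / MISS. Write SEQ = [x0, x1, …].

0: 0x7b (blk 7, set 1) → MISS  vc=[]
1: 0x78 (blk 7, set 1) → L1-HIT  vc=[]
2: 0x7a (blk 7, set 1) → L1-HIT  vc=[]
3: 0x53 (blk 5, set 1) → MISS  vc=[7]
4: 0x51 (blk 5, set 1) → L1-HIT  vc=[7]
5: 0x52 (blk 5, set 1) → L1-HIT  vc=[7]
6: 0x57 (blk 5, set 1) → L1-HIT  vc=[7]
7: 0x50 (blk 5, set 1) → L1-HIT  vc=[7]
8: 0x5f (blk 5, set 1) → L1-HIT  vc=[7]
9: 0x57 (blk 5, set 1) → L1-HIT  vc=[7]
10: 0x5f (blk 5, set 1) → L1-HIT  vc=[7]
11: 0x3c (blk 3, set 1) → MISS  vc=[7, 5]
12: 0x53 (blk 5, set 1) → VC-HIT  vc=[7, 3]
13: 0x3f (blk 3, set 1) → VC-HIT  vc=[7, 5]

SEQ = [MISS, L1-HIT, L1-HIT, MISS, L1-HIT, L1-HIT, L1-HIT, L1-HIT, L1-HIT, L1-HIT, L1-HIT, MISS, VC-HIT, VC-HIT]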